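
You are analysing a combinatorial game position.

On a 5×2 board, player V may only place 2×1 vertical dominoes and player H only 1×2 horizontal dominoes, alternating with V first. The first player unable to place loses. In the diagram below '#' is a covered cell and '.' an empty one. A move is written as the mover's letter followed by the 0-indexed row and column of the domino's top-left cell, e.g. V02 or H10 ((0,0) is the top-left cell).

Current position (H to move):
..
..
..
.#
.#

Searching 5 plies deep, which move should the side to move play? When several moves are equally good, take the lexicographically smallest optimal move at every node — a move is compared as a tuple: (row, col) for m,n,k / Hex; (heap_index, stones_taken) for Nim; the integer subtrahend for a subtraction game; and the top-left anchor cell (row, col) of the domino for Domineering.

ply 1, H at ../../../.#/.# | H00=-1→##/../../.#/.#; H10=+1→../##/../.#/.#*; H20=-1→../../##/.#/.#
ply 2, V at ../##/../.#/.# | V20=-1→../##/#./##/.#*; V30=-1→../##/../##/##
ply 3, H at ../##/#./##/.# | H00=+1→##/##/#./##/.#*
ply 4: ##/##/#./##/.# is terminal -1 (V); from ../../../.#/.# depth 5

H's best at [../../../.#/.#]: H10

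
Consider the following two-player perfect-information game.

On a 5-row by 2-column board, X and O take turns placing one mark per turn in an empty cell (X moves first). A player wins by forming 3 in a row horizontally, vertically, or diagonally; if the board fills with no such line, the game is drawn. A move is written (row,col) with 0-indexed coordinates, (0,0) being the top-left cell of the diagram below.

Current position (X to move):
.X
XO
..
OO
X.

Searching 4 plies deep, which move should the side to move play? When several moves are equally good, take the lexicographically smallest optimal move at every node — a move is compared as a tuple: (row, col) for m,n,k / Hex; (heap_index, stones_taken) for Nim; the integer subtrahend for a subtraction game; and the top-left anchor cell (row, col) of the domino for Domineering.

ply 1, X at .X/XO/../OO/X. | (0,0)=-1→XX/XO/../OO/X.; (2,0)=-1→.X/XO/X./OO/X.; (2,1)=+0→.X/XO/.X/OO/X.*; (4,1)=-1→.X/XO/../OO/XX
ply 2, O at .X/XO/.X/OO/X. | (0,0)=+0→OX/XO/.X/OO/X.*; (2,0)=+0→.X/XO/OX/OO/X.; (4,1)=+0→.X/XO/.X/OO/XO
ply 3, X at OX/XO/.X/OO/X. | (2,0)=+0→OX/XO/XX/OO/X.*; (4,1)=+0→OX/XO/.X/OO/XX
ply 4, O at OX/XO/XX/OO/X. | (4,1)=+0→OX/XO/XX/OO/XO*
ply 5: OX/XO/XX/OO/XO is terminal +0 (X); from .X/XO/../OO/X. depth 4

X's best at [.X/XO/../OO/X.]: (2,1)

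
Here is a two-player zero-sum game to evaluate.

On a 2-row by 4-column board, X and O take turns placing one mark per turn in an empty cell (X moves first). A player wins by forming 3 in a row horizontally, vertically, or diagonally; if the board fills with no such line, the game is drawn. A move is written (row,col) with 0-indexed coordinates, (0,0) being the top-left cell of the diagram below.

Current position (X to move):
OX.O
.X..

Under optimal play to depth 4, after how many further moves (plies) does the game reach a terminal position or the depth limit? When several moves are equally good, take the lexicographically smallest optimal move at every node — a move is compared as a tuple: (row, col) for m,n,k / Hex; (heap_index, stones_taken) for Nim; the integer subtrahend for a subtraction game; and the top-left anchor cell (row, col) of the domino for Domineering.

ply 1, X at OX.O/.X.. | (0,2)=+0→OXXO/.X..; (1,0)=+0→OX.O/XX..; (1,2)=+1→OX.O/.XX.*; (1,3)=+0→OX.O/.X.X
ply 2, O at OX.O/.XX. | (0,2)=-1→OXOO/.XX.*; (1,0)=-1→OX.O/OXX.; (1,3)=-1→OX.O/.XXO
ply 3, X at OXOO/.XX. | (1,0)=+1→OXOO/XXX.*; (1,3)=+1→OXOO/.XXX
ply 4: OXOO/XXX. is terminal -1 (O); from OX.O/.X.. depth 4

PV length from [OX.O/.X..]: 3 plies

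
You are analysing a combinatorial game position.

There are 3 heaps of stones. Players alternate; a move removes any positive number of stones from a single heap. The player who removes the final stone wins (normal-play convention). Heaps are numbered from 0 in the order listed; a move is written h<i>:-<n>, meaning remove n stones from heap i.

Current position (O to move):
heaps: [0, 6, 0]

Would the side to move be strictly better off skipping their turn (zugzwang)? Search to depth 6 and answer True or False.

p1 O@[(0,6,0)]: h1:-1[(0,5,0)]-1 h1:-2[(0,4,0)]-1 h1:-3[(0,3,0)]-1 h1:-4[(0,2,0)]-1 h1:-5[(0,1,0)]-1 h1:-6[(0,0,0)]+1*
p2 X@[(0,0,0)] terminal -1; root [(0,6,0)] d6
if O skipped the turn, X would face:
~ p1 X@[(0,6,0)]: h1:-1[(0,5,0)]-1 h1:-2[(0,4,0)]-1 h1:-3[(0,3,0)]-1 h1:-4[(0,2,0)]-1 h1:-5[(0,1,0)]-1 h1:-6[(0,0,0)]+1*
~ p2 O@[(0,0,0)] terminal -1; root [(0,6,0)] d6
compare (O): move=+1 vs pass=-1

zugzwang((0,6,0), O) = False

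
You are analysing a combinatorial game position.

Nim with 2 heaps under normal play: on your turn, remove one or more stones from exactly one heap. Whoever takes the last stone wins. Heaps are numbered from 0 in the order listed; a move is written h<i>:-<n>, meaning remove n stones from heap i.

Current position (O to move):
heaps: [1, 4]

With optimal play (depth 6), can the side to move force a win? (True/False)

O winning at [(1,4)]: True

p1 O@[(1,4)]: h0:-1[(0,4)]-1 h1:-1[(1,3)]-1 h1:-2[(1,2)]-1 h1:-3[(1,1)]+1* h1:-4[(1,0)]-1
p2 X@[(1,1)]: h0:-1[(0,1)]-1* h1:-1[(1,0)]-1
p3 O@[(0,1)]: h1:-1[(0,0)]+1*
p4 X@[(0,0)] terminal -1; root [(1,4)] d6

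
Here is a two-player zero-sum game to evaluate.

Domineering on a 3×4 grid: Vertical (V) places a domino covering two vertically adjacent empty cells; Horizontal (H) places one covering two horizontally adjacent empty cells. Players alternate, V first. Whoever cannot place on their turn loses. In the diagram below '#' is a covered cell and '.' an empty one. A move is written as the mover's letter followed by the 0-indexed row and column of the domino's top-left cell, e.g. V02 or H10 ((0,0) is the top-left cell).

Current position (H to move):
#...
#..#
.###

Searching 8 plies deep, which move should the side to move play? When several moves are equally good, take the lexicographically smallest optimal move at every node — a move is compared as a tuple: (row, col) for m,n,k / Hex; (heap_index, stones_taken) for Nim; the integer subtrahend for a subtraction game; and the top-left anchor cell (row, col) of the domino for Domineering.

H's best at [#.../#..#/.###]: H01

ply 1, H at #.../#..#/.### | H01=+1→###./#..#/.###*; H02=-1→#.##/#..#/.###; H11=+1→#.../####/.###
ply 2: ###./#..#/.### is terminal -1 (V); from #.../#..#/.### depth 8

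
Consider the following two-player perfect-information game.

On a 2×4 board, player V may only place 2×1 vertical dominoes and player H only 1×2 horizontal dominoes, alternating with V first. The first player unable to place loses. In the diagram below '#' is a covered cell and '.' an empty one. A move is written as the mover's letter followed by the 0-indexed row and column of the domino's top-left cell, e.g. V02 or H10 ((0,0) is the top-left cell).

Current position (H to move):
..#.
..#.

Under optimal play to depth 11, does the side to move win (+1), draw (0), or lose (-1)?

[..#./..#.] H move#1: H00:+1/###./..#.*, H10:+1/..#./###.
[###./..#.] V move#2: V03:-1/####/..##*
[####/..##] H move#3: H10:+1/####/####*
[####/####] end (terminal -1, V#4); searched ..#./..#. to 11

value(..#./..#., H) = +1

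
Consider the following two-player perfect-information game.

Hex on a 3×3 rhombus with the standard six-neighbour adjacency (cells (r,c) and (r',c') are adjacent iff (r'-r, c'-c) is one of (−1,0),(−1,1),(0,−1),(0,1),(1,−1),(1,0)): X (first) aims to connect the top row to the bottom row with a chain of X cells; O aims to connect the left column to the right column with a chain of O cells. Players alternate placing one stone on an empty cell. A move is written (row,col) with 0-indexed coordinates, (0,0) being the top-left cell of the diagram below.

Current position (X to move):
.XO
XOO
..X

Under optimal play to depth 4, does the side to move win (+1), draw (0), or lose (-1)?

p1 X@[.XO/XOO/..X]: (0,0)[XXO/XOO/..X]-1 (2,0)[.XO/XOO/X.X]+1* (2,1)[.XO/XOO/.XX]-1
p2 O@[.XO/XOO/X.X] terminal -1; root [.XO/XOO/..X] d4

value(.XO/XOO/..X, X) = +1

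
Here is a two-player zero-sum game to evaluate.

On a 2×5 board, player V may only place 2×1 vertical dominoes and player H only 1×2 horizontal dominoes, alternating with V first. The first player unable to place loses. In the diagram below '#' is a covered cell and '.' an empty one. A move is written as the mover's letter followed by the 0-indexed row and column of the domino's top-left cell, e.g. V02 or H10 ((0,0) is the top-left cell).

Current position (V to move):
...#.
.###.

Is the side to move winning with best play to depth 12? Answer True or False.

V winning at [...#./.###.]: True

p1 V@[...#./.###.]: V00[#..#./####.]+1* V04[...##/.####]-1
p2 H@[#..#./####.]: H01[####./####.]-1*
p3 V@[####./####.]: V04[#####/#####]+1*
p4 H@[#####/#####] terminal -1; root [...#./.###.] d12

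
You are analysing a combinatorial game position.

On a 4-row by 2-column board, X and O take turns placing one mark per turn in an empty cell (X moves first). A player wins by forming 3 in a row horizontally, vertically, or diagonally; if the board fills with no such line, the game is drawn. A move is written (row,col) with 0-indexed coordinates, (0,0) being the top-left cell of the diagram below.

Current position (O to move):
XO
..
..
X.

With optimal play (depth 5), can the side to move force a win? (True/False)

ply 1, O at XO/../../X. | (1,0)=+0→XO/O./../X.*; (1,1)=+0→XO/.O/../X.; (2,0)=+0→XO/../O./X.; (2,1)=+0→XO/../.O/X.; (3,1)=+0→XO/../../XO
ply 2, X at XO/O./../X. | (1,1)=+0→XO/OX/../X.*; (2,0)=+0→XO/O./X./X.; (2,1)=+0→XO/O./.X/X.; (3,1)=+0→XO/O./../XX
ply 3, O at XO/OX/../X. | (2,0)=+0→XO/OX/O./X.*; (2,1)=+0→XO/OX/.O/X.; (3,1)=+0→XO/OX/../XO
ply 4, X at XO/OX/O./X. | (2,1)=+0→XO/OX/OX/X.*; (3,1)=+0→XO/OX/O./XX
ply 5, O at XO/OX/OX/X. | (3,1)=+0→XO/OX/OX/XO*
ply 6: XO/OX/OX/XO is terminal +0 (X); from XO/../../X. depth 5

O winning at [XO/../../X.]: False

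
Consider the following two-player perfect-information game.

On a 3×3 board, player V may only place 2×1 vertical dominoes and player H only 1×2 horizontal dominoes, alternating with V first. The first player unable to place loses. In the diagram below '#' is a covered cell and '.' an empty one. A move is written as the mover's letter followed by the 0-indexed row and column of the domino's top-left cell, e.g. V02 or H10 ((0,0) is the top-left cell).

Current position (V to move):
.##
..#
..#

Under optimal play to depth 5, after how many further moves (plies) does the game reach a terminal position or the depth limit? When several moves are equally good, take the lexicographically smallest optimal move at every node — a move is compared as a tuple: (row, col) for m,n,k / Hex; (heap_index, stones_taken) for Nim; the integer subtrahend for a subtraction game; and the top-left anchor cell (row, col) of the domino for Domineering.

PV length from [.##/..#/..#]: 1 ply

ply 1, V at .##/..#/..# | V00=-1→###/#.#/..#; V10=+1→.##/#.#/#.#*; V11=+1→.##/.##/.##
ply 2: .##/#.#/#.# is terminal -1 (H); from .##/..#/..# depth 5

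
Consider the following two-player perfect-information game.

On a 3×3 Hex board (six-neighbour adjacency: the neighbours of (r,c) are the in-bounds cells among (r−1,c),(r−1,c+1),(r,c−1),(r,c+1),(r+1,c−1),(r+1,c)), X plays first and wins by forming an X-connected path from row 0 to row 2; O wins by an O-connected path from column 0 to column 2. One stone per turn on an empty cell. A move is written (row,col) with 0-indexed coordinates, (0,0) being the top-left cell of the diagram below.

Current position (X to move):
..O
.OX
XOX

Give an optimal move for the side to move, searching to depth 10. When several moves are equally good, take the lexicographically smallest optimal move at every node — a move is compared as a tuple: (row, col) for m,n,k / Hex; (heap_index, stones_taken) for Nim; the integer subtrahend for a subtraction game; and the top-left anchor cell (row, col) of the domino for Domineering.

p1 X@[..O/.OX/XOX]: (0,0)[X.O/.OX/XOX]-1 (0,1)[.XO/.OX/XOX]-1 (1,0)[..O/XOX/XOX]+1*
p2 O@[..O/XOX/XOX]: (0,0)[O.O/XOX/XOX]-1* (0,1)[.OO/XOX/XOX]-1
p3 X@[O.O/XOX/XOX]: (0,1)[OXO/XOX/XOX]+1*
p4 O@[OXO/XOX/XOX] terminal -1; root [..O/.OX/XOX] d10

X's best at [..O/.OX/XOX]: (1,0)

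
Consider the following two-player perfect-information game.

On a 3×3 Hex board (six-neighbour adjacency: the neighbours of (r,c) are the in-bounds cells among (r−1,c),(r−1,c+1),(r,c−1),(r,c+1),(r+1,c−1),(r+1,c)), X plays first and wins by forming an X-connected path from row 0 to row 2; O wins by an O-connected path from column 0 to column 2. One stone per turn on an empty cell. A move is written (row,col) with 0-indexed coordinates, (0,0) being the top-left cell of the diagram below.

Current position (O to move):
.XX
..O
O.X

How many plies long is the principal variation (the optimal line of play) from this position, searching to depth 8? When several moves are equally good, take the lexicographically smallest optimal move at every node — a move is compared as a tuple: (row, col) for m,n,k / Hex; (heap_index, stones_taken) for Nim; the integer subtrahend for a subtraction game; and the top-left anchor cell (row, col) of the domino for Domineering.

PV length from [.XX/..O/O.X]: 3 plies

p1 O@[.XX/..O/O.X]: (0,0)[OXX/..O/O.X]+1* (1,0)[.XX/O.O/O.X]+1 (1,1)[.XX/.OO/O.X]+1 (2,1)[.XX/..O/OOX]+1
p2 X@[OXX/..O/O.X]: (1,0)[OXX/X.O/O.X]-1* (1,1)[OXX/.XO/O.X]-1 (2,1)[OXX/..O/OXX]-1
p3 O@[OXX/X.O/O.X]: (1,1)[OXX/XOO/O.X]+1* (2,1)[OXX/X.O/OOX]+1
p4 X@[OXX/XOO/O.X] terminal -1; root [.XX/..O/O.X] d8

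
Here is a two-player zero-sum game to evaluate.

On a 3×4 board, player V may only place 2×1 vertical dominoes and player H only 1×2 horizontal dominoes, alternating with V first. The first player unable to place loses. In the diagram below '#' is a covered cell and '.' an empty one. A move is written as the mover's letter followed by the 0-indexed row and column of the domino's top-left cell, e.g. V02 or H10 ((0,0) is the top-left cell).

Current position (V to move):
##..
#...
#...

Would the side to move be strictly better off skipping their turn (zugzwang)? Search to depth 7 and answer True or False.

[##../#.../#...] V move#1: V02:+1/###./#.#./#...*, V03:-1/##.#/#..#/#..., V11:-1/##../##../##.., V12:+1/##../#.#./#.#., V13:-1/##../#..#/#..#
[###./#.#./#...] H move#2: H21:-1/###./#.#./###.*, H22:-1/###./#.#./#.##
[###./#.#./###.] V move#3: V03:+1/####/#.##/###.*, V13:+1/###./#.##/####
[####/#.##/###.] end (terminal -1, H#4); searched ##../#.../#... to 7
pass branch (H moves first from the same position):
  | [##../#.../#...] H move#1: H02:-1/####/#.../#..., H11:+1/##../###./#...*, H12:+1/##../#.##/#..., H21:-1/##../#.../###., H22:-1/##../#.../#.##
  | [##../###./#...] V move#2: V03:-1/##.#/####/#...*, V13:-1/##../####/#..#
  | [##.#/####/#...] H move#3: H21:+1/##.#/####/###.*, H22:+1/##.#/####/#.##
  | [##.#/####/###.] end (terminal -1, V#4); searched ##../#.../#... to 7
V moving scores +1; V passing scores -1

zugzwang(##../#.../#..., V) = False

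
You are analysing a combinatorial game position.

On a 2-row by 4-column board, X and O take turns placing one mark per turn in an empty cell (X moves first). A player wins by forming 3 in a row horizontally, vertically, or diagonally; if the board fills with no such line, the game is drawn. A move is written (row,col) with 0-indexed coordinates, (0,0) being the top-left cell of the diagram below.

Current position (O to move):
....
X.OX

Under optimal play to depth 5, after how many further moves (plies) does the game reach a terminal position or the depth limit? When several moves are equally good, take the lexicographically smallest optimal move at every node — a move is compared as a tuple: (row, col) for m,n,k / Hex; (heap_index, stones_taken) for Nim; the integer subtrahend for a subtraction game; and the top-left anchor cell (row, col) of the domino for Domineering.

PV length from [..../X.OX]: 5 plies

[..../X.OX] O move#1: (0,0):+0/O.../X.OX*, (0,1):+0/.O../X.OX, (0,2):+0/..O./X.OX, (0,3):+0/...O/X.OX, (1,1):+0/..../XOOX
[O.../X.OX] X move#2: (0,1):+0/OX../X.OX*, (0,2):+0/O.X./X.OX, (0,3):+0/O..X/X.OX, (1,1):+0/O.../XXOX
[OX../X.OX] O move#3: (0,2):+0/OXO./X.OX*, (0,3):+0/OX.O/X.OX, (1,1):+0/OX../XOOX
[OXO./X.OX] X move#4: (0,3):+0/OXOX/X.OX*, (1,1):+0/OXO./XXOX
[OXOX/X.OX] O move#5: (1,1):+0/OXOX/XOOX*
[OXOX/XOOX] end (terminal +0, X#6); searched ..../X.OX to 5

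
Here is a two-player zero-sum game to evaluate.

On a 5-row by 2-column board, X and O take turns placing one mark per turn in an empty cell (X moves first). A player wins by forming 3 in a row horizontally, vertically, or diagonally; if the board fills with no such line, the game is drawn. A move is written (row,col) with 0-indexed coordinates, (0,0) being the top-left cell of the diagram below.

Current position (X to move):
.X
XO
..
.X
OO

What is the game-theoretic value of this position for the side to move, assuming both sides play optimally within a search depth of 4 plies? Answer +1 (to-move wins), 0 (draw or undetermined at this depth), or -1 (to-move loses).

value(.X/XO/../.X/OO, X) = +1

ply 1, X at .X/XO/../.X/OO | (0,0)=+0→XX/XO/../.X/OO; (2,0)=+1→.X/XO/X./.X/OO*; (2,1)=+0→.X/XO/.X/.X/OO; (3,0)=+0→.X/XO/../XX/OO
ply 2, O at .X/XO/X./.X/OO | (0,0)=-1→OX/XO/X./.X/OO*; (2,1)=-1→.X/XO/XO/.X/OO; (3,0)=-1→.X/XO/X./OX/OO
ply 3, X at OX/XO/X./.X/OO | (2,1)=+0→OX/XO/XX/.X/OO; (3,0)=+1→OX/XO/X./XX/OO*
ply 4: OX/XO/X./XX/OO is terminal -1 (O); from .X/XO/../.X/OO depth 4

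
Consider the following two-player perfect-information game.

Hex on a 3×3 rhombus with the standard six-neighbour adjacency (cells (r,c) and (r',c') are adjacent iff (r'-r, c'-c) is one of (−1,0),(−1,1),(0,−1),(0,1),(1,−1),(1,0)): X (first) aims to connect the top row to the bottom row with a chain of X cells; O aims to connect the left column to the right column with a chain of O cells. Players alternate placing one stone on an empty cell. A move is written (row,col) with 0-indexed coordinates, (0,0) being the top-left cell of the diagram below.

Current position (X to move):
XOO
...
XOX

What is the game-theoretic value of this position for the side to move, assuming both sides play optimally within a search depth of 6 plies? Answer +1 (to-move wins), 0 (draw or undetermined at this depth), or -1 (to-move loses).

[XOO/.../XOX] X move#1: (1,0):+1/XOO/X../XOX*, (1,1):-1/XOO/.X./XOX, (1,2):-1/XOO/..X/XOX
[XOO/X../XOX] end (terminal -1, O#2); searched XOO/.../XOX to 6

value(XOO/.../XOX, X) = +1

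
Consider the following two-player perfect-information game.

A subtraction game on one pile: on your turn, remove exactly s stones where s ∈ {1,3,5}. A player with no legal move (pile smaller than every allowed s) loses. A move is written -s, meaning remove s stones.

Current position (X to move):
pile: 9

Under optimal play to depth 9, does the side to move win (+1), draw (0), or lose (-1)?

value(9, X) = +1

[9] X move#1: -1:+1/8*, -3:+1/6, -5:+1/4
[8] O move#2: -1:-1/7*, -3:-1/5, -5:-1/3
[7] X move#3: -1:+1/6*, -3:+1/4, -5:+1/2
[6] O move#4: -1:-1/5*, -3:-1/3, -5:-1/1
[5] X move#5: -1:+1/4*, -3:+1/2, -5:+1/0
[4] O move#6: -1:-1/3*, -3:-1/1
[3] X move#7: -1:+1/2*, -3:+1/0
[2] O move#8: -1:-1/1*
[1] X move#9: -1:+1/0*
[0] end (terminal -1, O#10); searched 9 to 9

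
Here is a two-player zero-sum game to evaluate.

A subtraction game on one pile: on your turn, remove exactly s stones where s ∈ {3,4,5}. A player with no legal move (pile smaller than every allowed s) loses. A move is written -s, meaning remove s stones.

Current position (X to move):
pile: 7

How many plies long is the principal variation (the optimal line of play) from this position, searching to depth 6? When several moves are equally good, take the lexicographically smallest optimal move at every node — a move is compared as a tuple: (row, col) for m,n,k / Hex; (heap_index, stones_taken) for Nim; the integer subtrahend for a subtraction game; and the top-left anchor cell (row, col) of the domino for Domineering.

PV length from [7]: 1 ply

[7] X move#1: -3:-1/4, -4:-1/3, -5:+1/2*
[2] end (terminal -1, O#2); searched 7 to 6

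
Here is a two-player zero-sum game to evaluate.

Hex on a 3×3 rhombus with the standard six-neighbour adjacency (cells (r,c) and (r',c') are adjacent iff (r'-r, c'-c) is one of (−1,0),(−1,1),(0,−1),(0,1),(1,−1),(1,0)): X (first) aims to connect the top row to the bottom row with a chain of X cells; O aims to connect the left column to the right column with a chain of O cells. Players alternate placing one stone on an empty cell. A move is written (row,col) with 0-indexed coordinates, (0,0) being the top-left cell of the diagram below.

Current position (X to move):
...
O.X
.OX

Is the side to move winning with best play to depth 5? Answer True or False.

p1 X@[.../O.X/.OX]: (0,0)[X../O.X/.OX]-1 (0,1)[.X./O.X/.OX]+1* (0,2)[..X/O.X/.OX]+1 (1,1)[.../OXX/.OX]+1 (2,0)[.../O.X/XOX]-1
p2 O@[.X./O.X/.OX]: (0,0)[OX./O.X/.OX]-1* (0,2)[.XO/O.X/.OX]-1 (1,1)[.X./OOX/.OX]-1 (2,0)[.X./O.X/OOX]-1
p3 X@[OX./O.X/.OX]: (0,2)[OXX/O.X/.OX]+1* (1,1)[OX./OXX/.OX]+1 (2,0)[OX./O.X/XOX]+1
p4 O@[OXX/O.X/.OX] terminal -1; root [.../O.X/.OX] d5

X winning at [.../O.X/.OX]: True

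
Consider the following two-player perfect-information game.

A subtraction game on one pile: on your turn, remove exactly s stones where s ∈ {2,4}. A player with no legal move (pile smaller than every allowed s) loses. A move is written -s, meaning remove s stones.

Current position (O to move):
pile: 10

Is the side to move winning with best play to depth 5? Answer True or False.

O winning at [10]: True

ply 1, O at 10 | -2=-1→8; -4=+1→6*
ply 2, X at 6 | -2=-1→4*; -4=-1→2
ply 3, O at 4 | -2=-1→2; -4=+1→0*
ply 4: 0 is terminal -1 (X); from 10 depth 5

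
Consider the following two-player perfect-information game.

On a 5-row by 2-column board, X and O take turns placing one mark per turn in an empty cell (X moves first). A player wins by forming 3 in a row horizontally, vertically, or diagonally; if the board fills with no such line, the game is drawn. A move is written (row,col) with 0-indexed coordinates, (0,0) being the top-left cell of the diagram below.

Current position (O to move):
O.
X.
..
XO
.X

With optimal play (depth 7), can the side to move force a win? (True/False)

O winning at [O./X./../XO/.X]: False

ply 1, O at O./X./../XO/.X | (0,1)=-1→OO/X./../XO/.X; (1,1)=-1→O./XO/../XO/.X; (2,0)=+0→O./X./O./XO/.X*; (2,1)=-1→O./X./.O/XO/.X; (4,0)=-1→O./X./../XO/OX
ply 2, X at O./X./O./XO/.X | (0,1)=+0→OX/X./O./XO/.X*; (1,1)=+0→O./XX/O./XO/.X; (2,1)=+0→O./X./OX/XO/.X; (4,0)=+0→O./X./O./XO/XX
ply 3, O at OX/X./O./XO/.X | (1,1)=+0→OX/XO/O./XO/.X*; (2,1)=+0→OX/X./OO/XO/.X; (4,0)=+0→OX/X./O./XO/OX
ply 4, X at OX/XO/O./XO/.X | (2,1)=+0→OX/XO/OX/XO/.X*; (4,0)=-1→OX/XO/O./XO/XX
ply 5, O at OX/XO/OX/XO/.X | (4,0)=+0→OX/XO/OX/XO/OX*
ply 6: OX/XO/OX/XO/OX is terminal +0 (X); from O./X./../XO/.X depth 7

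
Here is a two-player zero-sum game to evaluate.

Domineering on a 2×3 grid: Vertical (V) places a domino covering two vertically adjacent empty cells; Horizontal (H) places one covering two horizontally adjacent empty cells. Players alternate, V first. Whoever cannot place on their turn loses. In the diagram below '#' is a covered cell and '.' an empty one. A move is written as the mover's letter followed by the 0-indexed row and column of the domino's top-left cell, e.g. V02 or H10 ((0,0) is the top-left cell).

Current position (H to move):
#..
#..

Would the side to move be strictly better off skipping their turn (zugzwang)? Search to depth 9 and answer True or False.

zugzwang(#../#.., H) = False

[#../#..] H move#1: H01:+1/###/#..*, H11:+1/#../###
[###/#..] end (terminal -1, V#2); searched #../#.. to 9
if H skipped the turn, V would face:
~ [#../#..] V move#1: V01:+1/##./##.*, V02:+1/#.#/#.#
~ [##./##.] end (terminal -1, H#2); searched #../#.. to 9
compare (H): move=+1 vs pass=-1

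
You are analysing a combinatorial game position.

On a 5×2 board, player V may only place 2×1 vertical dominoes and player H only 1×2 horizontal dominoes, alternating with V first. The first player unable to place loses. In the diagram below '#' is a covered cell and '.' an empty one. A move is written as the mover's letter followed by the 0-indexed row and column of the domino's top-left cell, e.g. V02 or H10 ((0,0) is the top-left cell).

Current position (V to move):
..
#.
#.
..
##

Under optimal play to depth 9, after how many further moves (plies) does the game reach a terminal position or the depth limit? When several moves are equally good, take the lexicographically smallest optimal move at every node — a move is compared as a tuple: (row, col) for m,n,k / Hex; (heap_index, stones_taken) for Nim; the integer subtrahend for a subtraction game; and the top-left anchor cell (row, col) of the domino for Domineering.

PV length from [../#./#./../##]: 2 plies

p1 V@[../#./#./../##]: V01[.#/##/#./../##]-1* V11[../##/##/../##]-1 V21[../#./##/.#/##]-1
p2 H@[.#/##/#./../##]: H30[.#/##/#./##/##]+1*
p3 V@[.#/##/#./##/##] terminal -1; root [../#./#./../##] d9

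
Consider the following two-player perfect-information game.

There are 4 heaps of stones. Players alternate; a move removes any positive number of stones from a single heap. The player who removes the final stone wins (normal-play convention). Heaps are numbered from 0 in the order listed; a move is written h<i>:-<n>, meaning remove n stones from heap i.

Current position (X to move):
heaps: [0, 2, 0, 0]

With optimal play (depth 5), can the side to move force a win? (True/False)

X winning at [(0,2,0,0)]: True

p1 X@[(0,2,0,0)]: h1:-1[(0,1,0,0)]-1 h1:-2[(0,0,0,0)]+1*
p2 O@[(0,0,0,0)] terminal -1; root [(0,2,0,0)] d5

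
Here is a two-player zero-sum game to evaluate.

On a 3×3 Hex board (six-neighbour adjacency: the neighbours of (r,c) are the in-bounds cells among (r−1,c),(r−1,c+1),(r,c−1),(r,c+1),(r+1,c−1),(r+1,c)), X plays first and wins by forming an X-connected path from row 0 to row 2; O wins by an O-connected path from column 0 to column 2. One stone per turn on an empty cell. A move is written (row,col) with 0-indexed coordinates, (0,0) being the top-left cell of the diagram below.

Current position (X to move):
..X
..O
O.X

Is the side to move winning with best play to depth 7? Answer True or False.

[..X/..O/O.X] X move#1: (0,0):-1/X.X/..O/O.X*, (0,1):-1/.XX/..O/O.X, (1,0):-1/..X/X.O/O.X, (1,1):-1/..X/.XO/O.X, (2,1):-1/..X/..O/OXX
[X.X/..O/O.X] O move#2: (0,1):+1/XOX/..O/O.X*, (1,0):+1/X.X/O.O/O.X, (1,1):+1/X.X/.OO/O.X, (2,1):+1/X.X/..O/OOX
[XOX/..O/O.X] X move#3: (1,0):-1/XOX/X.O/O.X*, (1,1):-1/XOX/.XO/O.X, (2,1):-1/XOX/..O/OXX
[XOX/X.O/O.X] O move#4: (1,1):+1/XOX/XOO/O.X*, (2,1):+1/XOX/X.O/OOX
[XOX/XOO/O.X] end (terminal -1, X#5); searched ..X/..O/O.X to 7

X winning at [..X/..O/O.X]: False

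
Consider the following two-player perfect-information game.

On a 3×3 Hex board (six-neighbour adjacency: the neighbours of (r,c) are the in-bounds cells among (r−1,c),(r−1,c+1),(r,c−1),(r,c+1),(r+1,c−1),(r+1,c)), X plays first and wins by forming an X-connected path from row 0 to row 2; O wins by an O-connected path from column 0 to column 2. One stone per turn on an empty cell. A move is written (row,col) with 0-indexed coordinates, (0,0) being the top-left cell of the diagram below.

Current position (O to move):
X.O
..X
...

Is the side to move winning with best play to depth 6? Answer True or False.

p1 O@[X.O/..X/...]: (0,1)[XOO/..X/...]-1 (1,0)[X.O/O.X/...]+1* (1,1)[X.O/.OX/...]+1 (2,0)[X.O/..X/O..]-1 (2,1)[X.O/..X/.O.]-1 (2,2)[X.O/..X/..O]-1
p2 X@[X.O/O.X/...]: (0,1)[XXO/O.X/...]-1* (1,1)[X.O/OXX/...]-1 (2,0)[X.O/O.X/X..]-1 (2,1)[X.O/O.X/.X.]-1 (2,2)[X.O/O.X/..X]-1
p3 O@[XXO/O.X/...]: (1,1)[XXO/OOX/...]+1* (2,0)[XXO/O.X/O..]-1 (2,1)[XXO/O.X/.O.]-1 (2,2)[XXO/O.X/..O]-1
p4 X@[XXO/OOX/...] terminal -1; root [X.O/..X/...] d6

O winning at [X.O/..X/...]: True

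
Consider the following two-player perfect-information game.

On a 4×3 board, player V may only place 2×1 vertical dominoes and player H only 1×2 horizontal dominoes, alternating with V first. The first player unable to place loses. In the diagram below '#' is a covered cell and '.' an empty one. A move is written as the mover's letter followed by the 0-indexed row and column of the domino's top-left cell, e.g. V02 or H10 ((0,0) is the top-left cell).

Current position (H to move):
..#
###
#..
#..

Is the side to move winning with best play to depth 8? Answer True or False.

H winning at [..#/###/#../#..]: True

p1 H@[..#/###/#../#..]: H00[###/###/#../#..]-1 H21[..#/###/###/#..]+1* H31[..#/###/#../###]+1
p2 V@[..#/###/###/#..] terminal -1; root [..#/###/#../#..] d8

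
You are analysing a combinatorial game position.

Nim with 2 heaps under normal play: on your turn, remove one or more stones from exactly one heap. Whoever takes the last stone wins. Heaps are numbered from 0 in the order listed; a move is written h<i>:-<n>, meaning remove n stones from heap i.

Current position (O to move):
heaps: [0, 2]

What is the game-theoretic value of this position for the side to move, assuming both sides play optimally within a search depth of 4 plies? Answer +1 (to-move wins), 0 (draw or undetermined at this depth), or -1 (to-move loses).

value((0,2), O) = +1

p1 O@[(0,2)]: h1:-1[(0,1)]-1 h1:-2[(0,0)]+1*
p2 X@[(0,0)] terminal -1; root [(0,2)] d4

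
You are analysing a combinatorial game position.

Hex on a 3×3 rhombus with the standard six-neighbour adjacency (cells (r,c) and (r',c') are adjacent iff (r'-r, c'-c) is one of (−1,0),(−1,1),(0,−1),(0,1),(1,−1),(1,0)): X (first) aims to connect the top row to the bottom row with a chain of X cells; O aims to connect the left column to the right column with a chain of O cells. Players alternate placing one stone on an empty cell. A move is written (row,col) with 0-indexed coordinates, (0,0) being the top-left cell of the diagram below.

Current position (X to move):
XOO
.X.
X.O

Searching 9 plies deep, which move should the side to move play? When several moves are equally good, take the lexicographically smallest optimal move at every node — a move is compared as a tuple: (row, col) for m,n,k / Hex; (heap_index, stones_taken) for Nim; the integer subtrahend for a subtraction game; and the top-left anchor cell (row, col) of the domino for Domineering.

ply 1, X at XOO/.X./X.O | (1,0)=+1→XOO/XX./X.O*; (1,2)=-1→XOO/.XX/X.O; (2,1)=-1→XOO/.X./XXO
ply 2: XOO/XX./X.O is terminal -1 (O); from XOO/.X./X.O depth 9

X's best at [XOO/.X./X.O]: (1,0)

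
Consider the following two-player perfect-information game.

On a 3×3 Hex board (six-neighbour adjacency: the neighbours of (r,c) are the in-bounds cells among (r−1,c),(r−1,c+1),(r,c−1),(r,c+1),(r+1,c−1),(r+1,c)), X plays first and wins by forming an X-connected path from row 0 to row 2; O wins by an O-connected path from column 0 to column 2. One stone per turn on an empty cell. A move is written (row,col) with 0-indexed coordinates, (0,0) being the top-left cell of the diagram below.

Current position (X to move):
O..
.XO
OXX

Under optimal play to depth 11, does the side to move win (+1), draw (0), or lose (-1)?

[O../.XO/OXX] X move#1: (0,1):+1/OX./.XO/OXX*, (0,2):+1/O.X/.XO/OXX, (1,0):+1/O../XXO/OXX
[OX./.XO/OXX] end (terminal -1, O#2); searched O../.XO/OXX to 11

value(O../.XO/OXX, X) = +1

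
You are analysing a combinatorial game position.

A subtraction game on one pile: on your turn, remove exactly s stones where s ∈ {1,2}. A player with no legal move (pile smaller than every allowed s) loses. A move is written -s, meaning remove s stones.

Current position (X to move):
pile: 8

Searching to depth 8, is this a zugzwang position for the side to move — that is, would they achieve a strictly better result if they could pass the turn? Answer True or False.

zugzwang(8, X) = False

[8] X move#1: -1:-1/7, -2:+1/6*
[6] O move#2: -1:-1/5*, -2:-1/4
[5] X move#3: -1:-1/4, -2:+1/3*
[3] O move#4: -1:-1/2*, -2:-1/1
[2] X move#5: -1:-1/1, -2:+1/0*
[0] end (terminal -1, O#6); searched 8 to 8
suppose X passes — search the same position with O to move:
pass> [8] O move#1: -1:-1/7, -2:+1/6*
pass> [6] X move#2: -1:-1/5*, -2:-1/4
pass> [5] O move#3: -1:-1/4, -2:+1/3*
pass> [3] X move#4: -1:-1/2*, -2:-1/1
pass> [2] O move#5: -1:-1/1, -2:+1/0*
pass> [0] end (terminal -1, X#6); searched 8 to 8
for X: play +1, pass -1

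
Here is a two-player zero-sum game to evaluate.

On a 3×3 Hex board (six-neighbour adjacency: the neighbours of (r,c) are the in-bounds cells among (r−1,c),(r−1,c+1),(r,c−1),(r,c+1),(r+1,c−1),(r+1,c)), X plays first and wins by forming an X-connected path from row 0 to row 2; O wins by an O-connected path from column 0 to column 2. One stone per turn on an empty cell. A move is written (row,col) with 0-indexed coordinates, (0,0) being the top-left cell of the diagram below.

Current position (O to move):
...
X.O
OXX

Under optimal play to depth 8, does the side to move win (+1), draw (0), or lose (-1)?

p1 O@[.../X.O/OXX]: (0,0)[O../X.O/OXX]-1 (0,1)[.O./X.O/OXX]-1 (0,2)[..O/X.O/OXX]-1 (1,1)[.../XOO/OXX]+1*
p2 X@[.../XOO/OXX] terminal -1; root [.../X.O/OXX] d8

value(.../X.O/OXX, O) = +1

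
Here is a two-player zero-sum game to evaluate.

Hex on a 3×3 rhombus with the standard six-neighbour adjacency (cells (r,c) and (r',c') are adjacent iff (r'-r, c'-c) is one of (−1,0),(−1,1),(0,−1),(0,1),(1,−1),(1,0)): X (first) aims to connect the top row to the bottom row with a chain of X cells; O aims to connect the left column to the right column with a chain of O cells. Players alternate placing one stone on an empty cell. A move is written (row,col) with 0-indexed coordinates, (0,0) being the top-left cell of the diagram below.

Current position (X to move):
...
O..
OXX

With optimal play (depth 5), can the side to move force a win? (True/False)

p1 X@[.../O../OXX]: (0,0)[X../O../OXX]-1 (0,1)[.X./O../OXX]-1 (0,2)[..X/O../OXX]+1* (1,1)[.../OX./OXX]+1 (1,2)[.../O.X/OXX]-1
p2 O@[..X/O../OXX]: (0,0)[O.X/O../OXX]-1* (0,1)[.OX/O../OXX]-1 (1,1)[..X/OO./OXX]-1 (1,2)[..X/O.O/OXX]-1
p3 X@[O.X/O../OXX]: (0,1)[OXX/O../OXX]+1* (1,1)[O.X/OX./OXX]+1 (1,2)[O.X/O.X/OXX]+1
p4 O@[OXX/O../OXX]: (1,1)[OXX/OO./OXX]-1* (1,2)[OXX/O.O/OXX]-1
p5 X@[OXX/OO./OXX]: (1,2)[OXX/OOX/OXX]+1*
p6 O@[OXX/OOX/OXX] terminal -1; root [.../O../OXX] d5

X winning at [.../O../OXX]: True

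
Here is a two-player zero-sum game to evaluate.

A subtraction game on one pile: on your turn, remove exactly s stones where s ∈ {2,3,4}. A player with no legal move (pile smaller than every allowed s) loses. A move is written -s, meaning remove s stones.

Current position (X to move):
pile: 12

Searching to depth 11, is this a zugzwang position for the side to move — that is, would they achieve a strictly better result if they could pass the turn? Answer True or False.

zugzwang(12, X) = True

p1 X@[12]: -2[10]-1* -3[9]-1 -4[8]-1
p2 O@[10]: -2[8]-1 -3[7]+1* -4[6]+1
p3 X@[7]: -2[5]-1* -3[4]-1 -4[3]-1
p4 O@[5]: -2[3]-1 -3[2]-1 -4[1]+1*
p5 X@[1] terminal -1; root [12] d11
suppose X passes — search the same position with O to move:
pass> p1 O@[12]: -2[10]-1* -3[9]-1 -4[8]-1
pass> p2 X@[10]: -2[8]-1 -3[7]+1* -4[6]+1
pass> p3 O@[7]: -2[5]-1* -3[4]-1 -4[3]-1
pass> p4 X@[5]: -2[3]-1 -3[2]-1 -4[1]+1*
pass> p5 O@[1] terminal -1; root [12] d11
for X: play -1, pass +1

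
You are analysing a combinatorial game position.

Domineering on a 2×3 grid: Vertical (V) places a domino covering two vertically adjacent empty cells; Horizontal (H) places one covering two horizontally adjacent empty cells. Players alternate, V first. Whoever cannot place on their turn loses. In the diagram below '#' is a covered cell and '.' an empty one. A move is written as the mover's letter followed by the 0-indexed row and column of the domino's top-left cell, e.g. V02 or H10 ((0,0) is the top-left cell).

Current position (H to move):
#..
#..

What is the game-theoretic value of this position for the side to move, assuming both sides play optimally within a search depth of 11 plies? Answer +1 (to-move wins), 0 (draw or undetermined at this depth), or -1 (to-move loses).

[#../#..] H move#1: H01:+1/###/#..*, H11:+1/#../###
[###/#..] end (terminal -1, V#2); searched #../#.. to 11

value(#../#.., H) = +1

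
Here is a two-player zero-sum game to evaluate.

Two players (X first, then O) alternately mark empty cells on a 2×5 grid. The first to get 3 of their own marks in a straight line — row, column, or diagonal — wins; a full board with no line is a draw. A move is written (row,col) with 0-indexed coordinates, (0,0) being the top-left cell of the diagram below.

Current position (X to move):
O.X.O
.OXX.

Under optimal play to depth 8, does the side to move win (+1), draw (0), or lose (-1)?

value(O.X.O/.OXX., X) = +1

[O.X.O/.OXX.] X move#1: (0,1):+1/OXX.O/.OXX.*, (0,3):+1/O.XXO/.OXX., (1,0):+0/O.X.O/XOXX., (1,4):+1/O.X.O/.OXXX
[OXX.O/.OXX.] O move#2: (0,3):-1/OXXOO/.OXX.*, (1,0):-1/OXX.O/OOXX., (1,4):-1/OXX.O/.OXXO
[OXXOO/.OXX.] X move#3: (1,0):+0/OXXOO/XOXX., (1,4):+1/OXXOO/.OXXX*
[OXXOO/.OXXX] end (terminal -1, O#4); searched O.X.O/.OXX. to 8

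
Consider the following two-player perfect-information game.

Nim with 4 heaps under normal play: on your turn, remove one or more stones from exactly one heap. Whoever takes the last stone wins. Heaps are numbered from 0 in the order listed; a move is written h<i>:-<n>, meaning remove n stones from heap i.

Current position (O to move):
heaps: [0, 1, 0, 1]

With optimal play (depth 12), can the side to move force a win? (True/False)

ply 1, O at (0,1,0,1) | h1:-1=-1→(0,0,0,1)*; h3:-1=-1→(0,1,0,0)
ply 2, X at (0,0,0,1) | h3:-1=+1→(0,0,0,0)*
ply 3: (0,0,0,0) is terminal -1 (O); from (0,1,0,1) depth 12

O winning at [(0,1,0,1)]: False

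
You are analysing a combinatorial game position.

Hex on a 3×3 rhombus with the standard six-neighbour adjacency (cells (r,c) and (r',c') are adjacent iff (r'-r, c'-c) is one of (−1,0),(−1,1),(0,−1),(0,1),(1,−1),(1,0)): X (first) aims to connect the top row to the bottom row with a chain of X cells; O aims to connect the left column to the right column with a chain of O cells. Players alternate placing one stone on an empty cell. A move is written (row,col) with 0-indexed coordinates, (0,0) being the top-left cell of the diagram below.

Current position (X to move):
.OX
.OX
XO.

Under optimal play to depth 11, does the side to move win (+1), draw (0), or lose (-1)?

[.OX/.OX/XO.] X move#1: (0,0):+1/XOX/.OX/XO.*, (1,0):+1/.OX/XOX/XO., (2,2):+1/.OX/.OX/XOX
[XOX/.OX/XO.] O move#2: (1,0):-1/XOX/OOX/XO.*, (2,2):-1/XOX/.OX/XOO
[XOX/OOX/XO.] X move#3: (2,2):+1/XOX/OOX/XOX*
[XOX/OOX/XOX] end (terminal -1, O#4); searched .OX/.OX/XO. to 11

value(.OX/.OX/XO., X) = +1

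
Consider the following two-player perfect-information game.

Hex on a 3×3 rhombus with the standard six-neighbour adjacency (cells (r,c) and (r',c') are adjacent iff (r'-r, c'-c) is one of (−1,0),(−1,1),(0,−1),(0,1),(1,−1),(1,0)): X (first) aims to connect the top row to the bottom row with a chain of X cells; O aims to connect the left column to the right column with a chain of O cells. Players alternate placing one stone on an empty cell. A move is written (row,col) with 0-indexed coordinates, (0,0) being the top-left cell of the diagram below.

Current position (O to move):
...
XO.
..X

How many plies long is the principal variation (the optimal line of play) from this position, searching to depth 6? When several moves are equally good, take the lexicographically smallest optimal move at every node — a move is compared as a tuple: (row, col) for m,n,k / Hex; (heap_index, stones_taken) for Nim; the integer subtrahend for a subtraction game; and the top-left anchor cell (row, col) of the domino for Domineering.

PV length from [.../XO./..X]: 5 plies

ply 1, O at .../XO./..X | (0,0)=+1→O../XO./..X*; (0,1)=+1→.O./XO./..X; (0,2)=-1→..O/XO./..X; (1,2)=-1→.../XOO/..X; (2,0)=+1→.../XO./O.X; (2,1)=-1→.../XO./.OX
ply 2, X at O../XO./..X | (0,1)=-1→OX./XO./..X*; (0,2)=-1→O.X/XO./..X; (1,2)=-1→O../XOX/..X; (2,0)=-1→O../XO./X.X; (2,1)=-1→O../XO./.XX
ply 3, O at OX./XO./..X | (0,2)=-1→OXO/XO./..X; (1,2)=-1→OX./XOO/..X; (2,0)=+1→OX./XO./O.X*; (2,1)=-1→OX./XO./.OX
ply 4, X at OX./XO./O.X | (0,2)=-1→OXX/XO./O.X*; (1,2)=-1→OX./XOX/O.X; (2,1)=-1→OX./XO./OXX
ply 5, O at OXX/XO./O.X | (1,2)=+1→OXX/XOO/O.X*; (2,1)=-1→OXX/XO./OOX
ply 6: OXX/XOO/O.X is terminal -1 (X); from .../XO./..X depth 6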